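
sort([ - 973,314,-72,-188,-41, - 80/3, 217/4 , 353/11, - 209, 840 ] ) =[ - 973, - 209, - 188, -72, - 41,-80/3 , 353/11, 217/4,314, 840 ] 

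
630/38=16 + 11/19  =  16.58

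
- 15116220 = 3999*( - 3780 ) 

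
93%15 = 3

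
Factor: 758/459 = 2^1*3^(-3)*17^( - 1 )*379^1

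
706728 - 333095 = 373633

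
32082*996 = 31953672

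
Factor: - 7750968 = -2^3 * 3^1*41^1*7877^1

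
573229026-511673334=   61555692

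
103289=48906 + 54383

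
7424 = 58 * 128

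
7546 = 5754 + 1792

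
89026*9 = 801234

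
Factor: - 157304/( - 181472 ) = 371/428 = 2^(-2)*7^1*53^1*107^( - 1 ) 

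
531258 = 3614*147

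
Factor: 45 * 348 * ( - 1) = -2^2 * 3^3*5^1 * 29^1 = - 15660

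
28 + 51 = 79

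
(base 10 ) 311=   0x137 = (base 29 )AL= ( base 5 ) 2221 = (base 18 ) H5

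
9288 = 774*12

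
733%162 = 85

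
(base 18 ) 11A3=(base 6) 45203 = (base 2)1100011000011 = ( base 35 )564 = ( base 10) 6339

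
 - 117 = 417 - 534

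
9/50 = 9/50 = 0.18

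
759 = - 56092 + 56851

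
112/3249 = 112/3249= 0.03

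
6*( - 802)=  - 4812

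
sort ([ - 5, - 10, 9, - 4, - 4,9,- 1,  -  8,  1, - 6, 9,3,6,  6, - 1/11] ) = [ - 10 ,  -  8, - 6, - 5,-4,-4, -1, - 1/11,  1,3,6, 6,9, 9, 9]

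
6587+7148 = 13735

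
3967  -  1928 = 2039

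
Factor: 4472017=11^1*406547^1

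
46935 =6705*7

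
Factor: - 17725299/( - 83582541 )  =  5908433/27860847= 3^( - 1) * 7^( -1)*31^( -1)*107^1*42797^(- 1 )*55219^1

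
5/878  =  5/878 = 0.01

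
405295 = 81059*5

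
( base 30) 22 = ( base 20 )32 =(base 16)3e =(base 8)76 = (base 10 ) 62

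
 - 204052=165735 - 369787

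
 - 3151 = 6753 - 9904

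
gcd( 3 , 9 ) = 3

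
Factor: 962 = 2^1 * 13^1 * 37^1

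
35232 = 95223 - 59991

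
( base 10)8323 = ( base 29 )9q0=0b10000010000011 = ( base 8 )20203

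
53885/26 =2072 + 1/2 =2072.50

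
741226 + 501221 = 1242447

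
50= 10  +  40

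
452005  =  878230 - 426225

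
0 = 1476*0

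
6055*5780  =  34997900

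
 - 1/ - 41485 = 1/41485 = 0.00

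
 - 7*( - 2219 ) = 15533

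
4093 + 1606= 5699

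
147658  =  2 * 73829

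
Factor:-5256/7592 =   -  3^2* 13^(-1 ) =- 9/13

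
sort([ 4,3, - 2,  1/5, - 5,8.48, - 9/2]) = [ - 5,- 9/2,-2,  1/5, 3,4, 8.48 ]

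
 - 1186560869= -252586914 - 933973955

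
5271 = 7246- 1975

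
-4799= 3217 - 8016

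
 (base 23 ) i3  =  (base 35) BW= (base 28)ep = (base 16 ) 1a1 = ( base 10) 417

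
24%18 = 6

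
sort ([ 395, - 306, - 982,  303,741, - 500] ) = [ - 982, - 500, - 306,303, 395, 741]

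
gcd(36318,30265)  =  6053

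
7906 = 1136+6770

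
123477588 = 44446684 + 79030904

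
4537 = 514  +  4023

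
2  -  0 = 2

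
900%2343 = 900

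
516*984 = 507744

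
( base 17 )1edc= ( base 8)21750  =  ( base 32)8V8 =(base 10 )9192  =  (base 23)h8f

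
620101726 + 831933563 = 1452035289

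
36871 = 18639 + 18232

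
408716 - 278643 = 130073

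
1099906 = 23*47822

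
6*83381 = 500286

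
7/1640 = 7/1640 = 0.00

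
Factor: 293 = 293^1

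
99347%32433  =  2048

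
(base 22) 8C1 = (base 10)4137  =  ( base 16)1029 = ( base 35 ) 3d7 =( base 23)7ik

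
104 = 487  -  383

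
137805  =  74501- - 63304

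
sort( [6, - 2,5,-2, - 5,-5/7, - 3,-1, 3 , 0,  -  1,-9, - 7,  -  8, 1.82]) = [ - 9, - 8,- 7, - 5,-3, - 2,  -  2,  -  1,-1,-5/7,0,1.82, 3,  5,  6]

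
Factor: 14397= 3^1*4799^1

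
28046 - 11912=16134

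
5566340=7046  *790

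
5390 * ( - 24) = - 129360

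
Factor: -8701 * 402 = - 2^1* 3^1 * 7^1*11^1*67^1*113^1  =  - 3497802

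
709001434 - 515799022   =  193202412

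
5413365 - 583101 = 4830264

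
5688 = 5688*1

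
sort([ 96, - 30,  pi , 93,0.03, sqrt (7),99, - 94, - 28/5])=[ - 94, - 30, - 28/5,0.03, sqrt(7) , pi,93 , 96,99]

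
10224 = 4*2556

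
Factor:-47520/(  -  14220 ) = 264/79 =2^3*3^1 * 11^1*79^ ( - 1 ) 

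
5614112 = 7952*706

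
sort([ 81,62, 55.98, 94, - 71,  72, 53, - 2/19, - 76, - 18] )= [ - 76 , - 71, - 18, - 2/19, 53, 55.98 , 62,72, 81 , 94] 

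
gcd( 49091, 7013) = 7013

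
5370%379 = 64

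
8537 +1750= 10287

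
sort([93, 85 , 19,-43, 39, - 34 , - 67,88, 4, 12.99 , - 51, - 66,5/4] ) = [-67,- 66, - 51, - 43, - 34,5/4 , 4 , 12.99,  19,39, 85, 88,93]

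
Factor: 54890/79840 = 2^ (-4 )*11^1 = 11/16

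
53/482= 53/482=0.11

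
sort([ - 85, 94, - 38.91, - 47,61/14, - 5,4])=[ - 85,  -  47, - 38.91, - 5,4  ,  61/14,94]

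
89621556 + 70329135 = 159950691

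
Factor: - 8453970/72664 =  - 2^( - 2 )*3^5 * 5^1*7^2*31^( - 1 ) * 71^1 * 293^ ( - 1) = - 4226985/36332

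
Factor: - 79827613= - 79827613^1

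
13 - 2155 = -2142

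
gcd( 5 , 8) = 1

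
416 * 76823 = 31958368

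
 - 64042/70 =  - 915 +4/35=-  914.89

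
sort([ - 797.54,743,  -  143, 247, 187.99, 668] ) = [-797.54, - 143,187.99,247, 668, 743 ]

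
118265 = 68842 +49423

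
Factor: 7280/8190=2^3 * 3^(  -  2) = 8/9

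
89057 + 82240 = 171297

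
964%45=19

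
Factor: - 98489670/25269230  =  -3^1*7^( - 1 )*17^1*113^1 * 1709^1 *360989^( - 1) =-9848967/2526923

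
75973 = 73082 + 2891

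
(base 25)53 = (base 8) 200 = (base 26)4O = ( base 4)2000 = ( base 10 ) 128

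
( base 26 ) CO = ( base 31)AQ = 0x150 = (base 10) 336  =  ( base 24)E0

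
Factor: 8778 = 2^1*3^1*7^1 * 11^1 * 19^1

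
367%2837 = 367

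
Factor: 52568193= 3^1*19^1 * 109^1 * 8461^1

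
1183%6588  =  1183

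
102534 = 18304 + 84230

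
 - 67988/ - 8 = 8498+1/2 = 8498.50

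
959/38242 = 959/38242 = 0.03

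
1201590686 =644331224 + 557259462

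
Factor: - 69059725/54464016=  - 2^ ( - 4)*3^(-1) * 5^2 * 7^1*337^1*1171^1* 1134667^( - 1 ) 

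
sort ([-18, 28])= [ - 18,28]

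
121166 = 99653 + 21513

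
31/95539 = 31/95539 = 0.00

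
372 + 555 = 927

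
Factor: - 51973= - 51973^1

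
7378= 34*217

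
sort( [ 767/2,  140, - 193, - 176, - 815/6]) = [ - 193, - 176, - 815/6,140, 767/2] 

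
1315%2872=1315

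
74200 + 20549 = 94749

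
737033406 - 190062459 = 546970947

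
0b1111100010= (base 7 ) 2620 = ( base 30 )134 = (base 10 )994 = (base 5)12434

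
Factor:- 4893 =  - 3^1*7^1*233^1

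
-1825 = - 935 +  - 890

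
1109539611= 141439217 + 968100394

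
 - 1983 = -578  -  1405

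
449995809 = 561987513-111991704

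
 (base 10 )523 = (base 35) ex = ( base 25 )kn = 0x20B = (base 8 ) 1013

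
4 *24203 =96812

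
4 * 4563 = 18252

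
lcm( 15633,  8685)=78165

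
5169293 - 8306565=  - 3137272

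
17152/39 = 439+31/39  =  439.79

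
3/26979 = 1/8993=0.00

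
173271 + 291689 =464960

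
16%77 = 16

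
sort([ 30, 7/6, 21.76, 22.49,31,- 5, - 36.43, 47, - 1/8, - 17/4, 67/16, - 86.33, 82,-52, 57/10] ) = [ - 86.33, - 52,  -  36.43, - 5, - 17/4, - 1/8,7/6,67/16, 57/10,  21.76, 22.49,  30, 31,47, 82 ]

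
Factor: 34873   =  43^1*811^1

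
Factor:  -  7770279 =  - 3^1*11^1* 41^1*5743^1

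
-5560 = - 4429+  - 1131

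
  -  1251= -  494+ - 757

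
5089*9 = 45801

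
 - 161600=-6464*25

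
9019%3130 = 2759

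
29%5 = 4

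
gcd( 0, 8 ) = 8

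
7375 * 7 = 51625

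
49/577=49/577= 0.08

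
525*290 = 152250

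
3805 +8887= 12692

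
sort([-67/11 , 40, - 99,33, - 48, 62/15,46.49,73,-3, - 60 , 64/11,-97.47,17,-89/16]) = [ - 99 , - 97.47, - 60, - 48,-67/11, - 89/16,  -  3,62/15,64/11 , 17,33 , 40, 46.49, 73 ]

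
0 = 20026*0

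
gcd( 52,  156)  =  52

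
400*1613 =645200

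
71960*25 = 1799000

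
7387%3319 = 749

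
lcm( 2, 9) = 18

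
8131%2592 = 355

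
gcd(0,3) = 3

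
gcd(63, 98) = 7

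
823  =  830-7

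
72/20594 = 36/10297 = 0.00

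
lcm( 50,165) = 1650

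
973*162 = 157626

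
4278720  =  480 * 8914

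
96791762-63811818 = 32979944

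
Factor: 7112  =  2^3*7^1 * 127^1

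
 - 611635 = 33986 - 645621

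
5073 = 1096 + 3977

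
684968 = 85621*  8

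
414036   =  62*6678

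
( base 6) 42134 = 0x162a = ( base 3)21210011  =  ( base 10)5674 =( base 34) 4UU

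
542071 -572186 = -30115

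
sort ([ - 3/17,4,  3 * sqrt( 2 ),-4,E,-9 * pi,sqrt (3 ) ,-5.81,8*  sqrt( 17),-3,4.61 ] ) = [-9*pi,-5.81, - 4,-3,-3/17,sqrt( 3), E,  4,  3*sqrt( 2),4.61,8*  sqrt( 17 ) ] 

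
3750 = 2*1875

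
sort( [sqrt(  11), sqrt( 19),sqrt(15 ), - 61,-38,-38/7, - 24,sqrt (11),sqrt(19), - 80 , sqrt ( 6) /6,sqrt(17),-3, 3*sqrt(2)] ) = [ - 80, - 61, - 38,- 24, - 38/7, - 3, sqrt(6 ) /6, sqrt(11),sqrt(11),sqrt(15 ), sqrt( 17),3 * sqrt(2 ), sqrt(19),sqrt( 19)]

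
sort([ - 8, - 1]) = [ - 8, - 1] 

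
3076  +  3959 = 7035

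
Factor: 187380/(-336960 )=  - 2^( - 4)*  3^( - 1)*13^( - 1) * 347^1 = - 347/624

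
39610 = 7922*5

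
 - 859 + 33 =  - 826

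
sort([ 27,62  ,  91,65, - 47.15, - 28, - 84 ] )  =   [ - 84, - 47.15, - 28,27,62,65, 91 ] 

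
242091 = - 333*(-727 )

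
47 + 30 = 77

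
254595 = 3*84865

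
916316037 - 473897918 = 442418119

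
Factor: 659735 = 5^1*131947^1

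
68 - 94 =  - 26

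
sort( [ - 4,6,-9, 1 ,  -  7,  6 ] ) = [ - 9,  -  7, - 4,1 , 6, 6 ]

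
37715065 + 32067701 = 69782766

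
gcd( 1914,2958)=174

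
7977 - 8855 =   -  878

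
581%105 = 56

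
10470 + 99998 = 110468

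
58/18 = 29/9 = 3.22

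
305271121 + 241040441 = 546311562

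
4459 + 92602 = 97061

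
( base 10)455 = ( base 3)121212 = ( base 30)f5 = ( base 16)1C7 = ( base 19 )14I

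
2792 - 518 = 2274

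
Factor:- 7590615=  - 3^1 * 5^1*643^1*787^1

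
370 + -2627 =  - 2257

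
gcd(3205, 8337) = 1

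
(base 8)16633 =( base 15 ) 23A4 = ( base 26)b5d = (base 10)7579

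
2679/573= 893/191 = 4.68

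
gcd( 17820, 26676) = 108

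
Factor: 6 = 2^1*3^1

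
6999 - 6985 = 14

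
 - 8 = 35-43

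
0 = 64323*0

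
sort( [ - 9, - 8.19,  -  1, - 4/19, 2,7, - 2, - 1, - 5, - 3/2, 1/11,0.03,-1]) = [  -  9, - 8.19, - 5,  -  2 , - 3/2, - 1,- 1, - 1 , - 4/19 , 0.03, 1/11,  2,7]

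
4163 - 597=3566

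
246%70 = 36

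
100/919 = 100/919 = 0.11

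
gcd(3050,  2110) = 10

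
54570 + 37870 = 92440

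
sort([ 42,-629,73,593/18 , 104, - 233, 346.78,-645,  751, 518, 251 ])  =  [ - 645, - 629,-233,593/18 , 42,73,104, 251,346.78,518,751 ] 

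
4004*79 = 316316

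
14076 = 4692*3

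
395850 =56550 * 7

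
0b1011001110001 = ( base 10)5745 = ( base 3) 21212210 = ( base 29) 6O3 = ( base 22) bj3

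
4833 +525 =5358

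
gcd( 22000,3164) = 4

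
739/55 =13 + 24/55 = 13.44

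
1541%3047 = 1541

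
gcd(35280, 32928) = 2352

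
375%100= 75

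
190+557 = 747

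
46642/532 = 87  +  179/266 = 87.67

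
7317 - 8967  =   - 1650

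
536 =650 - 114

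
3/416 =3/416 = 0.01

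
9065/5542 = 1 + 3523/5542 =1.64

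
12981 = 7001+5980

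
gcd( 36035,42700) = 5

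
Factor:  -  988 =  - 2^2*13^1*19^1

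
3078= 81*38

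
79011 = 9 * 8779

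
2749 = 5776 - 3027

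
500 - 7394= - 6894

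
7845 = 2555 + 5290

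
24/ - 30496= -1 + 3809/3812=- 0.00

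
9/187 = 9/187=0.05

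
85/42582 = 85/42582 = 0.00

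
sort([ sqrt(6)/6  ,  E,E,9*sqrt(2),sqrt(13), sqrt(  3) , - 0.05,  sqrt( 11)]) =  [ - 0.05,sqrt(6)/6,sqrt(3), E, E, sqrt( 11 ),sqrt( 13), 9*sqrt ( 2)]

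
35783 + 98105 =133888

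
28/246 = 14/123 = 0.11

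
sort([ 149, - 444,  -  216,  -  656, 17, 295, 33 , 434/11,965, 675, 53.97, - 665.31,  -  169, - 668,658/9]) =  [  -  668, - 665.31  ,- 656, - 444, - 216, - 169, 17,33,  434/11, 53.97, 658/9, 149, 295, 675, 965] 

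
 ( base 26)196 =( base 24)1e4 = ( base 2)1110010100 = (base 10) 916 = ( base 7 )2446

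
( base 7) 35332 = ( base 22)IH2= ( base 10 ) 9088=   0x2380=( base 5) 242323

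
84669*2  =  169338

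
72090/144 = 4005/8  =  500.62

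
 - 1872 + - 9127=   -  10999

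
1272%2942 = 1272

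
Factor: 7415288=2^3* 797^1*1163^1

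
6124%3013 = 98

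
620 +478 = 1098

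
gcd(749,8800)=1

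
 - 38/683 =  - 38/683 = -0.06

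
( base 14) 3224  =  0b10000111010000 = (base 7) 34144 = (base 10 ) 8656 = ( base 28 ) B14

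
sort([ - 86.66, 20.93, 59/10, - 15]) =[ - 86.66, - 15,59/10 , 20.93 ] 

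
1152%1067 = 85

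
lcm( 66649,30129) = 2199417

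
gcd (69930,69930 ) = 69930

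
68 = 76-8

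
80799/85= 80799/85 = 950.58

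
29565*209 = 6179085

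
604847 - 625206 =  - 20359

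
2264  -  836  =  1428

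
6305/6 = 6305/6 = 1050.83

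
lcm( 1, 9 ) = 9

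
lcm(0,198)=0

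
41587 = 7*5941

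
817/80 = 817/80 = 10.21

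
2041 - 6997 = - 4956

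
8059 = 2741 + 5318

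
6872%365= 302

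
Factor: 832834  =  2^1 * 416417^1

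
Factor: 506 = 2^1*11^1 * 23^1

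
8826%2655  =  861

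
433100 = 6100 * 71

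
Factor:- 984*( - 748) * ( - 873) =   -  2^5*3^3*11^1*17^1*41^1 * 97^1 = - 642555936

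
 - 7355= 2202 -9557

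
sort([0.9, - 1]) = [ - 1 , 0.9] 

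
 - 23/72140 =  - 1 + 72117/72140 = - 0.00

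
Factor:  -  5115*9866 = -50464590 = - 2^1 * 3^1*5^1*11^1 * 31^1*4933^1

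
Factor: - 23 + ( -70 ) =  - 93 = - 3^1*31^1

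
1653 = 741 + 912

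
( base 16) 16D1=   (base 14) 21B3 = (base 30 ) 6el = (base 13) 2874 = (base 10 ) 5841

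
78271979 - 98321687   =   - 20049708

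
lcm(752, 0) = 0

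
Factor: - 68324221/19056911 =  - 7^1*97^ ( - 1)*163^1*223^( - 1)*233^1*257^1*881^(  -  1 )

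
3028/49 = 3028/49  =  61.80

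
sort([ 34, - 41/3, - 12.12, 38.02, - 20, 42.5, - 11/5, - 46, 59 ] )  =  [  -  46,-20, - 41/3,  -  12.12, - 11/5, 34, 38.02,42.5,59]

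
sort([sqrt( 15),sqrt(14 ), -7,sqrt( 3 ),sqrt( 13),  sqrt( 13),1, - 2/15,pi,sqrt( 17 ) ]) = [  -  7,-2/15, 1,sqrt( 3 ), pi,sqrt( 13) , sqrt( 13 ), sqrt (14),sqrt( 15 ), sqrt( 17 ) ] 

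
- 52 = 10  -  62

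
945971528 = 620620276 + 325351252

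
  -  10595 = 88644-99239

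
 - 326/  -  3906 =163/1953 = 0.08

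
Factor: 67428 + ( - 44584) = 22844 = 2^2*5711^1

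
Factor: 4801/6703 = 4801^1*6703^( - 1)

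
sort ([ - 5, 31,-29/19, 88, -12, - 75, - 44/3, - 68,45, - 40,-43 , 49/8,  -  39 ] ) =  [ - 75, - 68, - 43, - 40, - 39 ,-44/3,  -  12, -5,-29/19, 49/8, 31, 45 , 88 ]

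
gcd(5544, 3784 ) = 88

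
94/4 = 23+1/2 = 23.50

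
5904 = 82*72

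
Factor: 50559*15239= 770468601 = 3^1*7^2*19^1*311^1*887^1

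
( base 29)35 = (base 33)2Q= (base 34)2o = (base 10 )92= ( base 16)5C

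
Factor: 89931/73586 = 2^( - 1)*3^1 * 31^1*967^1*36793^( - 1 )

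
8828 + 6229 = 15057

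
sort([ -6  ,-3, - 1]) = [ - 6, - 3, - 1] 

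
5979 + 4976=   10955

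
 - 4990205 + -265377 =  - 5255582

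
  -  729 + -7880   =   - 8609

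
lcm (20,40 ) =40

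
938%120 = 98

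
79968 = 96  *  833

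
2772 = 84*33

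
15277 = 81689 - 66412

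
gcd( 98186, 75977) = 11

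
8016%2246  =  1278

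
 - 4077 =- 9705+5628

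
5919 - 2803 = 3116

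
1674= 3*558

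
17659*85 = 1501015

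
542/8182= 271/4091 = 0.07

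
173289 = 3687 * 47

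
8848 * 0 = 0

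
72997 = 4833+68164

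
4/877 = 4/877 = 0.00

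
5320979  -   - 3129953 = 8450932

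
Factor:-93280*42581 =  - 2^5*5^1 *7^2*11^2*53^1* 79^1 = - 3971955680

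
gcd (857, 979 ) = 1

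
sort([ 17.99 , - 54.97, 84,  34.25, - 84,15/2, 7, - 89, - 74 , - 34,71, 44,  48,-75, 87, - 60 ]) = [ - 89, - 84,  -  75, - 74 , - 60,- 54.97, - 34,7 , 15/2, 17.99 , 34.25 , 44 , 48, 71 , 84,  87]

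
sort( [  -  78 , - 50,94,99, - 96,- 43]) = [ - 96, - 78,-50, - 43, 94, 99 ] 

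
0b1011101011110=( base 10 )5982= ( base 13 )2952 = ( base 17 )13BF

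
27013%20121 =6892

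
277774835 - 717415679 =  - 439640844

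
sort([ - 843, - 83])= [-843,-83 ]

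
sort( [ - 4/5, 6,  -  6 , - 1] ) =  [-6,-1,-4/5,6]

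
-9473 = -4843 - 4630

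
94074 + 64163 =158237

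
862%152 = 102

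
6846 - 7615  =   - 769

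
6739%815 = 219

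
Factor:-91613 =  - 17^2 * 317^1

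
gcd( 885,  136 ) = 1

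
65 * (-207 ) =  - 13455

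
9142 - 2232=6910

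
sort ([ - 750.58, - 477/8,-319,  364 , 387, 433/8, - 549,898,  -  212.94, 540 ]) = [ - 750.58, - 549 , - 319,-212.94, - 477/8, 433/8,364,387,540,898 ]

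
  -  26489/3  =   - 8830 + 1/3  =  - 8829.67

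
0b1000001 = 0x41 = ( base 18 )3B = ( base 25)2F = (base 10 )65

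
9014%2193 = 242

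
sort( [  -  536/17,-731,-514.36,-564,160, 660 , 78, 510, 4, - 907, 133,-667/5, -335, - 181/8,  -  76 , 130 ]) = [ - 907, - 731,-564,-514.36, - 335,-667/5, - 76,-536/17,  -  181/8 , 4,78, 130, 133, 160,510,  660]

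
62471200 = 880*70990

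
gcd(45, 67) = 1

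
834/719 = 1 + 115/719 = 1.16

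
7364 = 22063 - 14699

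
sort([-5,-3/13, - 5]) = [ - 5,-5, - 3/13] 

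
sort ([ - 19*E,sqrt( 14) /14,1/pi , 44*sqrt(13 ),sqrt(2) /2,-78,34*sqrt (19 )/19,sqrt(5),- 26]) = [ - 78,-19*E, - 26, sqrt( 14)/14,1/pi,sqrt( 2 ) /2,sqrt( 5 ), 34*sqrt(19) /19,44*sqrt( 13) ] 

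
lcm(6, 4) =12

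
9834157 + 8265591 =18099748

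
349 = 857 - 508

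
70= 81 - 11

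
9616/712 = 1202/89 =13.51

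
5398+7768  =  13166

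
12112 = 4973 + 7139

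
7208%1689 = 452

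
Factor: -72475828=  - 2^2*17^1 * 1065821^1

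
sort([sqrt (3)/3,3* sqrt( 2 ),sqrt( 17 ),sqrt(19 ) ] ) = [sqrt( 3)/3, sqrt( 17), 3*sqrt( 2),  sqrt( 19 ) ] 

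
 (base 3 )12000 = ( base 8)207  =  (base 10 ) 135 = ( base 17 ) 7g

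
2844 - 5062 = - 2218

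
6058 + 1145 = 7203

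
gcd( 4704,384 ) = 96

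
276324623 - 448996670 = -172672047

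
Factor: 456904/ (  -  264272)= - 287/166 = - 2^( - 1)*7^1*41^1*83^( - 1)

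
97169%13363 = 3628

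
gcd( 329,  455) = 7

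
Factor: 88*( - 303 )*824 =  - 2^6*3^1*11^1*101^1*103^1 = - 21971136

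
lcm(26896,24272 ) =995152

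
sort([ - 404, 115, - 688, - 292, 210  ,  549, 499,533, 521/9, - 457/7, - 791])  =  [-791, - 688,-404 ,-292, - 457/7,521/9,115,210, 499, 533, 549 ] 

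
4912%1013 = 860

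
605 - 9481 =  - 8876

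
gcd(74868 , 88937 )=1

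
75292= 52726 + 22566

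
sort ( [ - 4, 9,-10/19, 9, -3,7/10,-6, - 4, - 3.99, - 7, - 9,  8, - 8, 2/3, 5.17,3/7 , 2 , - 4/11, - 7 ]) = [ - 9, - 8,-7, - 7, - 6,-4, - 4, - 3.99, - 3,  -  10/19,-4/11, 3/7, 2/3 , 7/10, 2, 5.17, 8, 9, 9]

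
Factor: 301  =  7^1* 43^1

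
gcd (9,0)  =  9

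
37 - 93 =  - 56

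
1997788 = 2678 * 746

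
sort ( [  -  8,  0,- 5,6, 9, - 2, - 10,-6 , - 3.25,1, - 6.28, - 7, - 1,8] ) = [ -10, - 8, - 7,-6.28, - 6, - 5, - 3.25, - 2, - 1 , 0, 1,6, 8,9]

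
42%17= 8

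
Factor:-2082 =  - 2^1*3^1*347^1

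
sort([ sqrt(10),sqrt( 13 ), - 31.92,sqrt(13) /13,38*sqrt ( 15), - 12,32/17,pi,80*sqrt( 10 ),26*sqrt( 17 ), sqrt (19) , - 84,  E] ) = [ - 84,-31.92, - 12, sqrt( 13)/13,32/17,  E, pi,  sqrt(10),  sqrt(13), sqrt (19), 26 *sqrt( 17),38*sqrt( 15),80*sqrt( 10 )]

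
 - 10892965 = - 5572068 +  - 5320897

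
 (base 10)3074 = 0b110000000010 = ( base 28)3pm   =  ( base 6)22122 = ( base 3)11012212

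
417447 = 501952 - 84505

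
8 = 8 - 0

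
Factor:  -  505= - 5^1* 101^1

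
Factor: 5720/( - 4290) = -4/3= - 2^2*3^(-1)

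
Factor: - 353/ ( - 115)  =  5^( - 1)*23^(  -  1 )*353^1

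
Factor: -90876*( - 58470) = 2^3 * 3^2*5^1*1949^1*7573^1 = 5313519720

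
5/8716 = 5/8716= 0.00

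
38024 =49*776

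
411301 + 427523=838824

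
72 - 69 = 3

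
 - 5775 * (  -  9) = 51975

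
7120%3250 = 620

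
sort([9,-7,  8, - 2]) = [ - 7, - 2  ,  8,9 ] 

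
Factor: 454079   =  454079^1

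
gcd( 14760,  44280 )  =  14760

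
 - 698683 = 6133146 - 6831829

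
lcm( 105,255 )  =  1785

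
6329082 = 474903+5854179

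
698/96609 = 698/96609 = 0.01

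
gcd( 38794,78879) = 1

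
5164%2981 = 2183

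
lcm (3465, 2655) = 204435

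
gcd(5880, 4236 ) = 12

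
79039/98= 806  +  51/98 = 806.52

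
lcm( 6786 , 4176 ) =54288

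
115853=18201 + 97652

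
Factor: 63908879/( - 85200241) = -7^( - 1 ) * 37^1*43^1*97^(  -  1 )*179^( -1) * 701^(-1 ) * 40169^1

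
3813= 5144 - 1331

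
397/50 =397/50 =7.94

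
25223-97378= -72155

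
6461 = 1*6461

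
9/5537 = 9/5537 = 0.00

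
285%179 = 106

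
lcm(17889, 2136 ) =143112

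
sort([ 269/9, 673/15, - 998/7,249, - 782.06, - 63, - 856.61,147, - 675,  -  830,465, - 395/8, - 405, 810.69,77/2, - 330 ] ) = [ - 856.61,  -  830,-782.06, - 675, - 405, - 330, - 998/7, - 63, - 395/8, 269/9, 77/2,673/15, 147,  249,465,810.69] 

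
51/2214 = 17/738 = 0.02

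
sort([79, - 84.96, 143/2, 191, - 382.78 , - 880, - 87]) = [ - 880,-382.78, - 87, - 84.96,143/2,79, 191]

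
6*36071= 216426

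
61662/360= 171 + 17/60 = 171.28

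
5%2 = 1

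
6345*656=4162320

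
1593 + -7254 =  - 5661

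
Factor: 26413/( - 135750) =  - 2^(- 1)*3^ ( - 1 ) * 5^( - 3 )*61^1*181^(- 1)*433^1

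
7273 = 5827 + 1446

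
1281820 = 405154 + 876666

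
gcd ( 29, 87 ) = 29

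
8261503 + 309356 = 8570859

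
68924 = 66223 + 2701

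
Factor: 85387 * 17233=19^1*103^1* 829^1*907^1= 1471474171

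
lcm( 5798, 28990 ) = 28990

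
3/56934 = 1/18978 = 0.00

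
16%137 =16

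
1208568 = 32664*37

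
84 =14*6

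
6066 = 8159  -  2093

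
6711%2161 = 228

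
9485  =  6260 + 3225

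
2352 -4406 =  - 2054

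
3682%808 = 450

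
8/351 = 8/351 = 0.02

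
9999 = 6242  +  3757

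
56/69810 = 28/34905 = 0.00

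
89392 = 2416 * 37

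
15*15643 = 234645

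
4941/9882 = 1/2 = 0.50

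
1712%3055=1712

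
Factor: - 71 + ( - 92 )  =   - 163^1 = -163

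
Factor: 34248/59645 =2^3*3^1*5^( - 1)*79^(- 1)*151^ ( - 1 )*1427^1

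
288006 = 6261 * 46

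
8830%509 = 177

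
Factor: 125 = 5^3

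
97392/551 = 97392/551 = 176.75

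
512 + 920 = 1432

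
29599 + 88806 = 118405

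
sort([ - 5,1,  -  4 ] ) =[ - 5, - 4,1] 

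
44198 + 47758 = 91956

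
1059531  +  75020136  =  76079667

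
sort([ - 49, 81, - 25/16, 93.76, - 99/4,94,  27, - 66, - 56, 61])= [ - 66, - 56, - 49  , - 99/4 , - 25/16, 27, 61, 81, 93.76, 94]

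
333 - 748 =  - 415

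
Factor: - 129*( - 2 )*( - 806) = -207948 =- 2^2*3^1 * 13^1*31^1*43^1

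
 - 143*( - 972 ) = 138996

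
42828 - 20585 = 22243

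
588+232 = 820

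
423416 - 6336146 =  - 5912730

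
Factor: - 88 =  - 2^3*11^1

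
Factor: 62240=2^5*5^1 * 389^1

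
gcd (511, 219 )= 73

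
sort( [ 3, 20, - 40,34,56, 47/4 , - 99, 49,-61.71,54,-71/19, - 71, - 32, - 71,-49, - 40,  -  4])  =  [ - 99,  -  71, - 71,-61.71, - 49,-40, - 40, - 32, - 4,-71/19, 3,47/4,20,34, 49, 54,  56]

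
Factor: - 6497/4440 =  - 2^( - 3 )*3^( - 1) * 5^( - 1 )*37^( - 1 ) *73^1*89^1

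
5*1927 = 9635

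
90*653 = 58770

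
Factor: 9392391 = 3^2*1043599^1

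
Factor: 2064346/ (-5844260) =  -1032173/2922130 = -2^( - 1 )*5^(-1)*17^( - 1 )*971^1*1063^1*17189^( - 1) 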